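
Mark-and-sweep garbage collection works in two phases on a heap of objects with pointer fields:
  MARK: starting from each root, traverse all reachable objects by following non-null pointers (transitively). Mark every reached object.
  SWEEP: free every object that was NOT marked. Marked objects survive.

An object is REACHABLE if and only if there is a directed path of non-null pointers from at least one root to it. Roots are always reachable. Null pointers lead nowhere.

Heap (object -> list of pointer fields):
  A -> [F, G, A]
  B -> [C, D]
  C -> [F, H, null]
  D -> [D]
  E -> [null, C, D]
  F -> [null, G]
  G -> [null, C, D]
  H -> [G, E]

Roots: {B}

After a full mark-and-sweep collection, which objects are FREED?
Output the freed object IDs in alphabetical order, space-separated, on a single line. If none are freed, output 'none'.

Roots: B
Mark B: refs=C D, marked=B
Mark C: refs=F H null, marked=B C
Mark D: refs=D, marked=B C D
Mark F: refs=null G, marked=B C D F
Mark H: refs=G E, marked=B C D F H
Mark G: refs=null C D, marked=B C D F G H
Mark E: refs=null C D, marked=B C D E F G H
Unmarked (collected): A

Answer: A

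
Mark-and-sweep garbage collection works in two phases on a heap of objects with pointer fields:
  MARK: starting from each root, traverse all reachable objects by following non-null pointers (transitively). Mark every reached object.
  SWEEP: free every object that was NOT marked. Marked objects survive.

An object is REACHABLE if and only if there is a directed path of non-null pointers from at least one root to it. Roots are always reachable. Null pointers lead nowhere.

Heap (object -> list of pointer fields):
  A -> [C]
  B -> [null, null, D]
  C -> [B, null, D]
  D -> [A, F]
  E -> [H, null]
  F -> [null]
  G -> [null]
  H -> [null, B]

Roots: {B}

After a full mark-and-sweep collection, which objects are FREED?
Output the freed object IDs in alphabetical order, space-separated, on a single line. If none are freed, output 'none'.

Roots: B
Mark B: refs=null null D, marked=B
Mark D: refs=A F, marked=B D
Mark A: refs=C, marked=A B D
Mark F: refs=null, marked=A B D F
Mark C: refs=B null D, marked=A B C D F
Unmarked (collected): E G H

Answer: E G H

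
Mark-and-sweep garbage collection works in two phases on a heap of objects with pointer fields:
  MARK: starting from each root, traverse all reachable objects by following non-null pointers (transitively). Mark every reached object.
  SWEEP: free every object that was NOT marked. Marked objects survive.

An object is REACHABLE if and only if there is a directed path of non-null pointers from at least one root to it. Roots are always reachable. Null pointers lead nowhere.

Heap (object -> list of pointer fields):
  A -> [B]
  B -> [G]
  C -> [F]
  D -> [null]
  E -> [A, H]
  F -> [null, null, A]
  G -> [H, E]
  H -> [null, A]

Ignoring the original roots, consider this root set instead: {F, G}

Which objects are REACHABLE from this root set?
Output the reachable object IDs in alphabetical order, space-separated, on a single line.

Answer: A B E F G H

Derivation:
Roots: F G
Mark F: refs=null null A, marked=F
Mark G: refs=H E, marked=F G
Mark A: refs=B, marked=A F G
Mark H: refs=null A, marked=A F G H
Mark E: refs=A H, marked=A E F G H
Mark B: refs=G, marked=A B E F G H
Unmarked (collected): C D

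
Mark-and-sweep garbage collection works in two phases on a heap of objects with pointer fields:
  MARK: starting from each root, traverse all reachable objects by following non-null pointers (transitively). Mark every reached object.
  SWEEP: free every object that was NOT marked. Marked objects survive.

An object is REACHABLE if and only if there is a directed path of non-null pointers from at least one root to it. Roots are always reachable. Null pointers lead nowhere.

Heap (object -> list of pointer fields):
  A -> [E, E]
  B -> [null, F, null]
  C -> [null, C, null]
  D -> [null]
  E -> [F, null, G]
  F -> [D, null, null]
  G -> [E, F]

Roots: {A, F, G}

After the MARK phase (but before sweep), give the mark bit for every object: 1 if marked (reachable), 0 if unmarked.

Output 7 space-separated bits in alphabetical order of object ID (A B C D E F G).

Answer: 1 0 0 1 1 1 1

Derivation:
Roots: A F G
Mark A: refs=E E, marked=A
Mark F: refs=D null null, marked=A F
Mark G: refs=E F, marked=A F G
Mark E: refs=F null G, marked=A E F G
Mark D: refs=null, marked=A D E F G
Unmarked (collected): B C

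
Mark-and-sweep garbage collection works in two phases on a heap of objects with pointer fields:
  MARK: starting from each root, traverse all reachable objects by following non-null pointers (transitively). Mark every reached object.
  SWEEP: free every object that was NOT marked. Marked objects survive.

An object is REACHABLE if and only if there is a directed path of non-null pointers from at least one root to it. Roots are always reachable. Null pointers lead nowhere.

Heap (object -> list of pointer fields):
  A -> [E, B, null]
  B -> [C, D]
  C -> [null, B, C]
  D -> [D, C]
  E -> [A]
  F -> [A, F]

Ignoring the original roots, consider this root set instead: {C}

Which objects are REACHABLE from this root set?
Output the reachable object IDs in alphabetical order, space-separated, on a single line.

Answer: B C D

Derivation:
Roots: C
Mark C: refs=null B C, marked=C
Mark B: refs=C D, marked=B C
Mark D: refs=D C, marked=B C D
Unmarked (collected): A E F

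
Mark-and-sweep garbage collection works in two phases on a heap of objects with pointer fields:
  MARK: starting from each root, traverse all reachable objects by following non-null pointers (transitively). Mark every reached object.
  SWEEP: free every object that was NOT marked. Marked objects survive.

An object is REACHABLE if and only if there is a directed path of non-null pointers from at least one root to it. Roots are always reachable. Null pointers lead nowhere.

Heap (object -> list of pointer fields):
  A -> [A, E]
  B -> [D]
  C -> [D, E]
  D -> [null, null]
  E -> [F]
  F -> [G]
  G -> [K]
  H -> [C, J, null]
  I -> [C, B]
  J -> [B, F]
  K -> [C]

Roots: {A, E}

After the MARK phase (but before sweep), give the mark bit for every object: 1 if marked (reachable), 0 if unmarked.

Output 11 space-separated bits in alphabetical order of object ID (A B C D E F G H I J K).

Answer: 1 0 1 1 1 1 1 0 0 0 1

Derivation:
Roots: A E
Mark A: refs=A E, marked=A
Mark E: refs=F, marked=A E
Mark F: refs=G, marked=A E F
Mark G: refs=K, marked=A E F G
Mark K: refs=C, marked=A E F G K
Mark C: refs=D E, marked=A C E F G K
Mark D: refs=null null, marked=A C D E F G K
Unmarked (collected): B H I J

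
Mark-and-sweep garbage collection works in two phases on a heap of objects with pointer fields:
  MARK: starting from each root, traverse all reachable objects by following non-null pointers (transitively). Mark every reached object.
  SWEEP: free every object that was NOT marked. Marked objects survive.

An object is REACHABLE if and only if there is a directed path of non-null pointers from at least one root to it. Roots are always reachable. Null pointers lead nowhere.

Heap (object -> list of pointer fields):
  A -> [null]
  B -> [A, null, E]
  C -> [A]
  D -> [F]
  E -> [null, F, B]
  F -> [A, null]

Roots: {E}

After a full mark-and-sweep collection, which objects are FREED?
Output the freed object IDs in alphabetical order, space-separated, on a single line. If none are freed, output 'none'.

Answer: C D

Derivation:
Roots: E
Mark E: refs=null F B, marked=E
Mark F: refs=A null, marked=E F
Mark B: refs=A null E, marked=B E F
Mark A: refs=null, marked=A B E F
Unmarked (collected): C D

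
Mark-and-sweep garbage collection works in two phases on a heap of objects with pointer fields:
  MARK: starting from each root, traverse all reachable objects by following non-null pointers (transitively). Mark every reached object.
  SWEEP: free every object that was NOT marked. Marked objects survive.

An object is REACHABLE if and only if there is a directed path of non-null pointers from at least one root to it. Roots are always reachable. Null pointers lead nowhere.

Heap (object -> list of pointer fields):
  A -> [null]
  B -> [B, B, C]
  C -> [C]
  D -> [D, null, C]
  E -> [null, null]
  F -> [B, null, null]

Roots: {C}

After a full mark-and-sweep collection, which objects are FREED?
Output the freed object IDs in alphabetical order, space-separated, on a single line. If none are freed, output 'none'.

Roots: C
Mark C: refs=C, marked=C
Unmarked (collected): A B D E F

Answer: A B D E F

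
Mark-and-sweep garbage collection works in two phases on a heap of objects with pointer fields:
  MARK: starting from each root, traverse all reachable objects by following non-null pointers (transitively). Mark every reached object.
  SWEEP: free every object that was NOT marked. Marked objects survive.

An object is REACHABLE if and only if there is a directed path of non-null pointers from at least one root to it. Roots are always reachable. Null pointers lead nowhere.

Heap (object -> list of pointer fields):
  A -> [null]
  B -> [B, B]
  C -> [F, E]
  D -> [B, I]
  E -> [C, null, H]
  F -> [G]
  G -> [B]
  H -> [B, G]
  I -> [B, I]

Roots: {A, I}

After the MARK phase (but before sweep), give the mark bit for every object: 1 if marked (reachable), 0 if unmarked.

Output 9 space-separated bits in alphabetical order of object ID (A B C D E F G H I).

Roots: A I
Mark A: refs=null, marked=A
Mark I: refs=B I, marked=A I
Mark B: refs=B B, marked=A B I
Unmarked (collected): C D E F G H

Answer: 1 1 0 0 0 0 0 0 1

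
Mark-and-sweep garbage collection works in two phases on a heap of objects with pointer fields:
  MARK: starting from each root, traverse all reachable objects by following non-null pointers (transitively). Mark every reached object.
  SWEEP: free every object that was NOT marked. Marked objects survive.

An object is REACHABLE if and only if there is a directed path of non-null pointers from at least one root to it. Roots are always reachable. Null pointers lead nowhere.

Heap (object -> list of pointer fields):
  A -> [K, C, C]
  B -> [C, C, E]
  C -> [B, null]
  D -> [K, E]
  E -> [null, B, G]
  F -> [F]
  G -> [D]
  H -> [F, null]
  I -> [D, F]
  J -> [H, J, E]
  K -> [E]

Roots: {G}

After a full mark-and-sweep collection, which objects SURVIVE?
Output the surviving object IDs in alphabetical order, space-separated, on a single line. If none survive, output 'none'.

Answer: B C D E G K

Derivation:
Roots: G
Mark G: refs=D, marked=G
Mark D: refs=K E, marked=D G
Mark K: refs=E, marked=D G K
Mark E: refs=null B G, marked=D E G K
Mark B: refs=C C E, marked=B D E G K
Mark C: refs=B null, marked=B C D E G K
Unmarked (collected): A F H I J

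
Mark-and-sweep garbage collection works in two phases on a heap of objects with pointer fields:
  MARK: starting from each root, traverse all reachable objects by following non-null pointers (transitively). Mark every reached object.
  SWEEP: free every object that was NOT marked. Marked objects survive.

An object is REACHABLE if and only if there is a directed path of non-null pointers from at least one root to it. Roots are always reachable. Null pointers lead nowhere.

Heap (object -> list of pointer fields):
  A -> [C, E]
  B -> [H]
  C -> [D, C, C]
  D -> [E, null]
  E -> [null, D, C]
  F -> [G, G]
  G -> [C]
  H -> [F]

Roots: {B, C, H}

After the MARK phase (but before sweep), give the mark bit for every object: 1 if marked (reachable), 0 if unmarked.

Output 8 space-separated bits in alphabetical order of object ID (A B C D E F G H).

Roots: B C H
Mark B: refs=H, marked=B
Mark C: refs=D C C, marked=B C
Mark H: refs=F, marked=B C H
Mark D: refs=E null, marked=B C D H
Mark F: refs=G G, marked=B C D F H
Mark E: refs=null D C, marked=B C D E F H
Mark G: refs=C, marked=B C D E F G H
Unmarked (collected): A

Answer: 0 1 1 1 1 1 1 1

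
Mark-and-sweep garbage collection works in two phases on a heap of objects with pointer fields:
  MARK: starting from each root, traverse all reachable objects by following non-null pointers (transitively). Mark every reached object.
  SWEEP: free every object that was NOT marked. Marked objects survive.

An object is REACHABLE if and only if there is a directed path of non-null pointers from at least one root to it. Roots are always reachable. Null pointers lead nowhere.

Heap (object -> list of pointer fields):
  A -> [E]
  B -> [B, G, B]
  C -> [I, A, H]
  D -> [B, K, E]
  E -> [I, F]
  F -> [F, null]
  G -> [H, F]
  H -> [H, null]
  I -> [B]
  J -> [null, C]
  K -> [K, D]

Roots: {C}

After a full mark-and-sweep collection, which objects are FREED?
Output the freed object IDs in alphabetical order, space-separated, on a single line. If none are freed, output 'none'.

Roots: C
Mark C: refs=I A H, marked=C
Mark I: refs=B, marked=C I
Mark A: refs=E, marked=A C I
Mark H: refs=H null, marked=A C H I
Mark B: refs=B G B, marked=A B C H I
Mark E: refs=I F, marked=A B C E H I
Mark G: refs=H F, marked=A B C E G H I
Mark F: refs=F null, marked=A B C E F G H I
Unmarked (collected): D J K

Answer: D J K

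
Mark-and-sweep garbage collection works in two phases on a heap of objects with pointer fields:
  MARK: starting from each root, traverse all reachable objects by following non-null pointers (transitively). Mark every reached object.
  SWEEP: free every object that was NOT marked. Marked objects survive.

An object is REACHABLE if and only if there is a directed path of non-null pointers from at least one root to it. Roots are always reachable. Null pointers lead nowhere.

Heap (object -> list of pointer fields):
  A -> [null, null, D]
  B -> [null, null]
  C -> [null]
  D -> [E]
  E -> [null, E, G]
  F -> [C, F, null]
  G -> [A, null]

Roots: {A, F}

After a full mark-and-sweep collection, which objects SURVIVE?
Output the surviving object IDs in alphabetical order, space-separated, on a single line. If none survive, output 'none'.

Answer: A C D E F G

Derivation:
Roots: A F
Mark A: refs=null null D, marked=A
Mark F: refs=C F null, marked=A F
Mark D: refs=E, marked=A D F
Mark C: refs=null, marked=A C D F
Mark E: refs=null E G, marked=A C D E F
Mark G: refs=A null, marked=A C D E F G
Unmarked (collected): B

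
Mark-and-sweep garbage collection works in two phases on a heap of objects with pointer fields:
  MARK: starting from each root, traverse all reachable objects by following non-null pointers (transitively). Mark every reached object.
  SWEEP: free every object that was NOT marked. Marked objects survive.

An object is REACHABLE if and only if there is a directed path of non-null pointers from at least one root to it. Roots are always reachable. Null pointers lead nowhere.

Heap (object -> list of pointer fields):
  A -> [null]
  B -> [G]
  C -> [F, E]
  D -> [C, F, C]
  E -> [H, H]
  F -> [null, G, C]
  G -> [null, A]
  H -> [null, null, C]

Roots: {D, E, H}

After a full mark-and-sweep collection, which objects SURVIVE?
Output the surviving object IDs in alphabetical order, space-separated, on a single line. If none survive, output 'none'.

Answer: A C D E F G H

Derivation:
Roots: D E H
Mark D: refs=C F C, marked=D
Mark E: refs=H H, marked=D E
Mark H: refs=null null C, marked=D E H
Mark C: refs=F E, marked=C D E H
Mark F: refs=null G C, marked=C D E F H
Mark G: refs=null A, marked=C D E F G H
Mark A: refs=null, marked=A C D E F G H
Unmarked (collected): B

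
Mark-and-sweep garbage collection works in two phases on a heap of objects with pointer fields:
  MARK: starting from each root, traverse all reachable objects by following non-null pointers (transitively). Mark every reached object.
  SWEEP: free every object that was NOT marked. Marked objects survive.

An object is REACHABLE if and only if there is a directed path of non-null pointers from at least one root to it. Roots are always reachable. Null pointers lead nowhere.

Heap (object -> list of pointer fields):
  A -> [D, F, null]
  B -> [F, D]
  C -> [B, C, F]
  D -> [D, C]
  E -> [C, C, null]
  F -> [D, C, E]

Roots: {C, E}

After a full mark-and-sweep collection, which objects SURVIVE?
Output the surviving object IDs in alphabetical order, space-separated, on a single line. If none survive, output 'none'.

Roots: C E
Mark C: refs=B C F, marked=C
Mark E: refs=C C null, marked=C E
Mark B: refs=F D, marked=B C E
Mark F: refs=D C E, marked=B C E F
Mark D: refs=D C, marked=B C D E F
Unmarked (collected): A

Answer: B C D E F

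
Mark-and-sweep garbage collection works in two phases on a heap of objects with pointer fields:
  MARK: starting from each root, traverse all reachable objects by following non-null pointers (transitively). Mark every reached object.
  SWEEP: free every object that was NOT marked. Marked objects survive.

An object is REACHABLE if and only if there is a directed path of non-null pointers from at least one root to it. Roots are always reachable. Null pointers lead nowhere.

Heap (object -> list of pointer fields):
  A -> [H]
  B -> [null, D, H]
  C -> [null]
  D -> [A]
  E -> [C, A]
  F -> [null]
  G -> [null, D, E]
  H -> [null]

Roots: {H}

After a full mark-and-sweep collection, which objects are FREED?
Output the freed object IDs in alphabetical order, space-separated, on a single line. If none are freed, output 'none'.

Answer: A B C D E F G

Derivation:
Roots: H
Mark H: refs=null, marked=H
Unmarked (collected): A B C D E F G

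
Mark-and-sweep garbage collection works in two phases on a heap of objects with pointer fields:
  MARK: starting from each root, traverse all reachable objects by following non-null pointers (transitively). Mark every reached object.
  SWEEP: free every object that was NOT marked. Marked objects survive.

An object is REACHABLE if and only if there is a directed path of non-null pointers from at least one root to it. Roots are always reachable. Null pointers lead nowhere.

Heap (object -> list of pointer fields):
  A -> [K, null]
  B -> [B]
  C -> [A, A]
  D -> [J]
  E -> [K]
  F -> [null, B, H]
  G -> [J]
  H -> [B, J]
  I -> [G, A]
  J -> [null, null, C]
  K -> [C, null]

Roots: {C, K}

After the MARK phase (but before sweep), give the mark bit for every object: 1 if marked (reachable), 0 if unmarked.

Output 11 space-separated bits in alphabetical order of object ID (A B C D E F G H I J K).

Roots: C K
Mark C: refs=A A, marked=C
Mark K: refs=C null, marked=C K
Mark A: refs=K null, marked=A C K
Unmarked (collected): B D E F G H I J

Answer: 1 0 1 0 0 0 0 0 0 0 1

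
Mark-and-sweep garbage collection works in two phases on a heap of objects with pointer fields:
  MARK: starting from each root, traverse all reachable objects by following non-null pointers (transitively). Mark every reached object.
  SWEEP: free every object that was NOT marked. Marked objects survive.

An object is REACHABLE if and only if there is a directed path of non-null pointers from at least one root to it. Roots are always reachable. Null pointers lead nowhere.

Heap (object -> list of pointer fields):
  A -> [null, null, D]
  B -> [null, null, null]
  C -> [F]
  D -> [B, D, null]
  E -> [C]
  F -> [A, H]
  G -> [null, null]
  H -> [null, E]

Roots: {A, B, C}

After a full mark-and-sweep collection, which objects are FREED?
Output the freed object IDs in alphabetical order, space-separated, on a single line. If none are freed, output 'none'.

Answer: G

Derivation:
Roots: A B C
Mark A: refs=null null D, marked=A
Mark B: refs=null null null, marked=A B
Mark C: refs=F, marked=A B C
Mark D: refs=B D null, marked=A B C D
Mark F: refs=A H, marked=A B C D F
Mark H: refs=null E, marked=A B C D F H
Mark E: refs=C, marked=A B C D E F H
Unmarked (collected): G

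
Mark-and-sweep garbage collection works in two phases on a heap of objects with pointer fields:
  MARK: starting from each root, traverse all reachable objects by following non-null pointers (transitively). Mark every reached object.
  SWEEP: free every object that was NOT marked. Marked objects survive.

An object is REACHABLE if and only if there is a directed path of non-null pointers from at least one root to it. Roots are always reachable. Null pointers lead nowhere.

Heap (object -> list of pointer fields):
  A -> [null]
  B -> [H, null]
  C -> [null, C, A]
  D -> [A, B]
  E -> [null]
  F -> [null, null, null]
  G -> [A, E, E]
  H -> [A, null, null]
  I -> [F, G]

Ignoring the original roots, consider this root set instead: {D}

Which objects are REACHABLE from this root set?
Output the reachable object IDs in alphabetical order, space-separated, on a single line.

Roots: D
Mark D: refs=A B, marked=D
Mark A: refs=null, marked=A D
Mark B: refs=H null, marked=A B D
Mark H: refs=A null null, marked=A B D H
Unmarked (collected): C E F G I

Answer: A B D H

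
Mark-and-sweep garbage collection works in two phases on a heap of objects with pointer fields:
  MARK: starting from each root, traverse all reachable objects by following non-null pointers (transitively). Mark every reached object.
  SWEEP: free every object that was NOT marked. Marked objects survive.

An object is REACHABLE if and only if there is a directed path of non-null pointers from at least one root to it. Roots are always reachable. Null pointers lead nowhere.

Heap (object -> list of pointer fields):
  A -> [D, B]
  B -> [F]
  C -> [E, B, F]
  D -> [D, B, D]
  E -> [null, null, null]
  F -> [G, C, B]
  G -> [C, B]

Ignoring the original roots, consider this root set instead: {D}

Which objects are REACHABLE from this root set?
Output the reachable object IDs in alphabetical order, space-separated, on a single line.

Roots: D
Mark D: refs=D B D, marked=D
Mark B: refs=F, marked=B D
Mark F: refs=G C B, marked=B D F
Mark G: refs=C B, marked=B D F G
Mark C: refs=E B F, marked=B C D F G
Mark E: refs=null null null, marked=B C D E F G
Unmarked (collected): A

Answer: B C D E F G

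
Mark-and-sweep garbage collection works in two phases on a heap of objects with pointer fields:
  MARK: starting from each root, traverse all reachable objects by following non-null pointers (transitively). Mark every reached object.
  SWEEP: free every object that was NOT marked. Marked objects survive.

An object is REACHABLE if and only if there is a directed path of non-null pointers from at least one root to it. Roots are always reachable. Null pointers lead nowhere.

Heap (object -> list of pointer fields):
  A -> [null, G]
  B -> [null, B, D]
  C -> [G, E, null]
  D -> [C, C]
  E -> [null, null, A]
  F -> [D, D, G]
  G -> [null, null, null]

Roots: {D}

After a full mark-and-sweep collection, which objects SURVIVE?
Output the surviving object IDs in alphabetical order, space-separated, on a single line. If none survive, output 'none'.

Roots: D
Mark D: refs=C C, marked=D
Mark C: refs=G E null, marked=C D
Mark G: refs=null null null, marked=C D G
Mark E: refs=null null A, marked=C D E G
Mark A: refs=null G, marked=A C D E G
Unmarked (collected): B F

Answer: A C D E G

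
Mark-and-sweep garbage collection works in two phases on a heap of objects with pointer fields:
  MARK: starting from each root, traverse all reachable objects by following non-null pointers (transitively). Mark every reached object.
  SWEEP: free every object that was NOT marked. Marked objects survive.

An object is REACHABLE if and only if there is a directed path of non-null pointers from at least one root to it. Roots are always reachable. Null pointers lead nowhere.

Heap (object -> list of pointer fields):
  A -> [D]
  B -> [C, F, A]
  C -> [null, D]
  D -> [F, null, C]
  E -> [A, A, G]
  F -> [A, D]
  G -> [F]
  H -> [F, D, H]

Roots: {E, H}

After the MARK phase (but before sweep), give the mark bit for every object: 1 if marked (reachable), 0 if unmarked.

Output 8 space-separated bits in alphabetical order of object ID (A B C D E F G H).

Roots: E H
Mark E: refs=A A G, marked=E
Mark H: refs=F D H, marked=E H
Mark A: refs=D, marked=A E H
Mark G: refs=F, marked=A E G H
Mark F: refs=A D, marked=A E F G H
Mark D: refs=F null C, marked=A D E F G H
Mark C: refs=null D, marked=A C D E F G H
Unmarked (collected): B

Answer: 1 0 1 1 1 1 1 1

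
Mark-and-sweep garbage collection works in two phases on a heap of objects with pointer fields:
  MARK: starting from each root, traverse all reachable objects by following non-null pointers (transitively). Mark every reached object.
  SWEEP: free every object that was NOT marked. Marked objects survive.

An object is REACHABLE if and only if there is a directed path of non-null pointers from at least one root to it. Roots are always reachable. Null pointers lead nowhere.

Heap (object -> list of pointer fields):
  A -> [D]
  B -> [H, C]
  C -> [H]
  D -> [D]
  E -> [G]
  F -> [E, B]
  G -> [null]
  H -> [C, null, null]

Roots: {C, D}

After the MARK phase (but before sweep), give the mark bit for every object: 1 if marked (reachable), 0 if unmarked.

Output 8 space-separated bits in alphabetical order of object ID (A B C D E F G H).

Answer: 0 0 1 1 0 0 0 1

Derivation:
Roots: C D
Mark C: refs=H, marked=C
Mark D: refs=D, marked=C D
Mark H: refs=C null null, marked=C D H
Unmarked (collected): A B E F G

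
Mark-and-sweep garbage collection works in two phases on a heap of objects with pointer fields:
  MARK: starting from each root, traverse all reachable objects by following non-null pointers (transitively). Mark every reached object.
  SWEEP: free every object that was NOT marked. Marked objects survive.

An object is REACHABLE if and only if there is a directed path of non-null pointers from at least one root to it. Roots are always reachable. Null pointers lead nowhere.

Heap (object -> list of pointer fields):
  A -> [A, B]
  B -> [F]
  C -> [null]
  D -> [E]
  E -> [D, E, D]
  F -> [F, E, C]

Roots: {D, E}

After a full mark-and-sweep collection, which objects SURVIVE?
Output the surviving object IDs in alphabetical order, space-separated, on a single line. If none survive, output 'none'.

Answer: D E

Derivation:
Roots: D E
Mark D: refs=E, marked=D
Mark E: refs=D E D, marked=D E
Unmarked (collected): A B C F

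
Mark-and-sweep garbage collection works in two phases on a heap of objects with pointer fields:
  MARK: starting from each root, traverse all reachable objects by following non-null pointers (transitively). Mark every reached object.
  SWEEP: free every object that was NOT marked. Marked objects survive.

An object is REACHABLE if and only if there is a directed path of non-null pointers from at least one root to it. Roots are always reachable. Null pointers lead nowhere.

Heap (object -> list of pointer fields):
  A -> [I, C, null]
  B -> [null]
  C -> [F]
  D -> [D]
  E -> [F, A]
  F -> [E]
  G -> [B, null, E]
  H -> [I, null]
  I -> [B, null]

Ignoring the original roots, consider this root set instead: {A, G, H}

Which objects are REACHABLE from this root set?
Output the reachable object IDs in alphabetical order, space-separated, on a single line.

Answer: A B C E F G H I

Derivation:
Roots: A G H
Mark A: refs=I C null, marked=A
Mark G: refs=B null E, marked=A G
Mark H: refs=I null, marked=A G H
Mark I: refs=B null, marked=A G H I
Mark C: refs=F, marked=A C G H I
Mark B: refs=null, marked=A B C G H I
Mark E: refs=F A, marked=A B C E G H I
Mark F: refs=E, marked=A B C E F G H I
Unmarked (collected): D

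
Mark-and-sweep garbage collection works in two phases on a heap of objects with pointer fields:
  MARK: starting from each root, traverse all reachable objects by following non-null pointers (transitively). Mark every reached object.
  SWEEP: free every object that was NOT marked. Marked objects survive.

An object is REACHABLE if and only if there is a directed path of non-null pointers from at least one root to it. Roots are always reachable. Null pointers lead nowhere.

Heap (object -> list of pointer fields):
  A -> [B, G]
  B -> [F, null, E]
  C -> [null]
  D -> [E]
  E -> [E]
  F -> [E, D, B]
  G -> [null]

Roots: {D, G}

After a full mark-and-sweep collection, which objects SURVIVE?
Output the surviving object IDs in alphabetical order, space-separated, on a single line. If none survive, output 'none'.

Roots: D G
Mark D: refs=E, marked=D
Mark G: refs=null, marked=D G
Mark E: refs=E, marked=D E G
Unmarked (collected): A B C F

Answer: D E G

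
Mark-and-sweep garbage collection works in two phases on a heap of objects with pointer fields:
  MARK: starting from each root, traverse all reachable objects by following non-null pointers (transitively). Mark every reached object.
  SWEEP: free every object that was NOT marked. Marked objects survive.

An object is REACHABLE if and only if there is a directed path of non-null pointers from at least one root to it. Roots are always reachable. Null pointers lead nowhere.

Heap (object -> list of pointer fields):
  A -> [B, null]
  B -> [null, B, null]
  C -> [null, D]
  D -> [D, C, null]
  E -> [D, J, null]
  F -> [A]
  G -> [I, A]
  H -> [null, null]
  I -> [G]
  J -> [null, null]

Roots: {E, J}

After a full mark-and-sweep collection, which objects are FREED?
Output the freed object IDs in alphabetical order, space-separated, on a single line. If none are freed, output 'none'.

Roots: E J
Mark E: refs=D J null, marked=E
Mark J: refs=null null, marked=E J
Mark D: refs=D C null, marked=D E J
Mark C: refs=null D, marked=C D E J
Unmarked (collected): A B F G H I

Answer: A B F G H I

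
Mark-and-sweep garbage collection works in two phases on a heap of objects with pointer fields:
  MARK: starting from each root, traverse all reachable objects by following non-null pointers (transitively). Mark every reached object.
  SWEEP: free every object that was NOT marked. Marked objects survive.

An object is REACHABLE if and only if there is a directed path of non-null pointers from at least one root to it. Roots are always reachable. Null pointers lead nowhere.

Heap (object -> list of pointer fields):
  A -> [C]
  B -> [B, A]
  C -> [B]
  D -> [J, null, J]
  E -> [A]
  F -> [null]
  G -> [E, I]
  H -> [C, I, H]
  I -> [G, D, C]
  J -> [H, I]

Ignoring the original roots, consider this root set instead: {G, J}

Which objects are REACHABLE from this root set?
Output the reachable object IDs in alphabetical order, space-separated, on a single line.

Answer: A B C D E G H I J

Derivation:
Roots: G J
Mark G: refs=E I, marked=G
Mark J: refs=H I, marked=G J
Mark E: refs=A, marked=E G J
Mark I: refs=G D C, marked=E G I J
Mark H: refs=C I H, marked=E G H I J
Mark A: refs=C, marked=A E G H I J
Mark D: refs=J null J, marked=A D E G H I J
Mark C: refs=B, marked=A C D E G H I J
Mark B: refs=B A, marked=A B C D E G H I J
Unmarked (collected): F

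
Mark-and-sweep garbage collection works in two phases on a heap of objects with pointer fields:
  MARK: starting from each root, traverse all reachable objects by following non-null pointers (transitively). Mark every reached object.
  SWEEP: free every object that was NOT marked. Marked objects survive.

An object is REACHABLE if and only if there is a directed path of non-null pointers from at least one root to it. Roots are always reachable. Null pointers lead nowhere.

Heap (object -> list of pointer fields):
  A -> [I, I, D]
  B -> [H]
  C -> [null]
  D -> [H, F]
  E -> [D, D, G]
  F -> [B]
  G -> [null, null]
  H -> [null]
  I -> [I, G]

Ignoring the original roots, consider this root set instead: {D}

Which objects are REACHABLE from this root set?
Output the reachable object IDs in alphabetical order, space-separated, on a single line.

Answer: B D F H

Derivation:
Roots: D
Mark D: refs=H F, marked=D
Mark H: refs=null, marked=D H
Mark F: refs=B, marked=D F H
Mark B: refs=H, marked=B D F H
Unmarked (collected): A C E G I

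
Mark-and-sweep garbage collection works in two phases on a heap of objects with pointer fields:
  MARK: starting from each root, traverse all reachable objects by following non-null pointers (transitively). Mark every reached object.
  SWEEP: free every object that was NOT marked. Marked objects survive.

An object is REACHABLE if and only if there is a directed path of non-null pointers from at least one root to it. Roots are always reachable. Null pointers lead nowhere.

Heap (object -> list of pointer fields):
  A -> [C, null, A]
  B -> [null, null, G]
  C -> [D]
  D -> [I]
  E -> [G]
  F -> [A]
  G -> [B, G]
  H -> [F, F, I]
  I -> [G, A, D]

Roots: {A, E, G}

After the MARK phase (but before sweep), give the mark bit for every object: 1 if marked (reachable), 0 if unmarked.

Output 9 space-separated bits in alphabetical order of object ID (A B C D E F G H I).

Answer: 1 1 1 1 1 0 1 0 1

Derivation:
Roots: A E G
Mark A: refs=C null A, marked=A
Mark E: refs=G, marked=A E
Mark G: refs=B G, marked=A E G
Mark C: refs=D, marked=A C E G
Mark B: refs=null null G, marked=A B C E G
Mark D: refs=I, marked=A B C D E G
Mark I: refs=G A D, marked=A B C D E G I
Unmarked (collected): F H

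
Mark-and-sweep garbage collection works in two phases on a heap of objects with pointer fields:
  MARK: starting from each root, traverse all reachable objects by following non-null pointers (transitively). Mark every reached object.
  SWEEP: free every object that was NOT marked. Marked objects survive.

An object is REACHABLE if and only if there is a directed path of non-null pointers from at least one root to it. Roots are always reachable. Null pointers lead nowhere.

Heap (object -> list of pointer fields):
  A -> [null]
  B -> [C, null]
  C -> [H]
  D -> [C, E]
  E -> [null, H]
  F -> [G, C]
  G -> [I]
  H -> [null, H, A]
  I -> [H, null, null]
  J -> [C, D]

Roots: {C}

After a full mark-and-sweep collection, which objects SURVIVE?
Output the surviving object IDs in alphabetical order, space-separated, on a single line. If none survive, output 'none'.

Roots: C
Mark C: refs=H, marked=C
Mark H: refs=null H A, marked=C H
Mark A: refs=null, marked=A C H
Unmarked (collected): B D E F G I J

Answer: A C H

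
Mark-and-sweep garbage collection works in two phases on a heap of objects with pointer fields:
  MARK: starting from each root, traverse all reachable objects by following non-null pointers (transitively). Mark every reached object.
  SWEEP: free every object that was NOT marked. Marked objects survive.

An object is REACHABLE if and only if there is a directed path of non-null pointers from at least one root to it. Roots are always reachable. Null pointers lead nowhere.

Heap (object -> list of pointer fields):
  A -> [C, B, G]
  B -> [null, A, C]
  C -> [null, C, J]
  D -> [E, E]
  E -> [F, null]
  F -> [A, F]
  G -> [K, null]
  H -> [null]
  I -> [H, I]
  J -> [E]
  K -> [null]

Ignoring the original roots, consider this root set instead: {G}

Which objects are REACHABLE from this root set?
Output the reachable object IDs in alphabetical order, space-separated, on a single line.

Answer: G K

Derivation:
Roots: G
Mark G: refs=K null, marked=G
Mark K: refs=null, marked=G K
Unmarked (collected): A B C D E F H I J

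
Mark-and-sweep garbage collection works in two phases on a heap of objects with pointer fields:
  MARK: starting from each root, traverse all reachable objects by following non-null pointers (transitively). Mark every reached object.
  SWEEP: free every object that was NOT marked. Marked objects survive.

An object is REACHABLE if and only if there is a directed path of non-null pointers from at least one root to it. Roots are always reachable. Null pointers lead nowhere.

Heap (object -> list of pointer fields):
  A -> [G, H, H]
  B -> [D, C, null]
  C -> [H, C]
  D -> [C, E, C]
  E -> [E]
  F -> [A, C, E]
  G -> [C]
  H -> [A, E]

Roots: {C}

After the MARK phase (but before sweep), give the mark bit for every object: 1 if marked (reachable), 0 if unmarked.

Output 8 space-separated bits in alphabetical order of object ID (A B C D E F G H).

Answer: 1 0 1 0 1 0 1 1

Derivation:
Roots: C
Mark C: refs=H C, marked=C
Mark H: refs=A E, marked=C H
Mark A: refs=G H H, marked=A C H
Mark E: refs=E, marked=A C E H
Mark G: refs=C, marked=A C E G H
Unmarked (collected): B D F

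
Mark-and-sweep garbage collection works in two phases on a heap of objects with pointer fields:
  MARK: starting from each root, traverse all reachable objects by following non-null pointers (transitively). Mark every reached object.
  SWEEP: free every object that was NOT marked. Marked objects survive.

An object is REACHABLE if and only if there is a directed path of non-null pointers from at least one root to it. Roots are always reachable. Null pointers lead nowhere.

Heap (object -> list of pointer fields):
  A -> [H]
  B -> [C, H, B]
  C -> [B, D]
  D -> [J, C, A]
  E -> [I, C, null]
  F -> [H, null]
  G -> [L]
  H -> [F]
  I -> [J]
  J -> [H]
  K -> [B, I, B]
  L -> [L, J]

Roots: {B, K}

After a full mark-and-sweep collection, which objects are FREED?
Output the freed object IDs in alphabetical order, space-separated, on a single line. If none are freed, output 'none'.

Roots: B K
Mark B: refs=C H B, marked=B
Mark K: refs=B I B, marked=B K
Mark C: refs=B D, marked=B C K
Mark H: refs=F, marked=B C H K
Mark I: refs=J, marked=B C H I K
Mark D: refs=J C A, marked=B C D H I K
Mark F: refs=H null, marked=B C D F H I K
Mark J: refs=H, marked=B C D F H I J K
Mark A: refs=H, marked=A B C D F H I J K
Unmarked (collected): E G L

Answer: E G L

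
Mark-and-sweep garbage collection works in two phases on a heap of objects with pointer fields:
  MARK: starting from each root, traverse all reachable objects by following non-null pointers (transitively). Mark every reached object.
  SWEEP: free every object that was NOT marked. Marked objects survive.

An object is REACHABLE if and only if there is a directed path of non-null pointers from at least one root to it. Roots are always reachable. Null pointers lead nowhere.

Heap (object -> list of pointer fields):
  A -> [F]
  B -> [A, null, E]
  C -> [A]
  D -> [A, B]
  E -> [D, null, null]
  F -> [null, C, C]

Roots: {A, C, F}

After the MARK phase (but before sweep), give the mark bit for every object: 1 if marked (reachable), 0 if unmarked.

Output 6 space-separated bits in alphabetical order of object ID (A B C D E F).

Roots: A C F
Mark A: refs=F, marked=A
Mark C: refs=A, marked=A C
Mark F: refs=null C C, marked=A C F
Unmarked (collected): B D E

Answer: 1 0 1 0 0 1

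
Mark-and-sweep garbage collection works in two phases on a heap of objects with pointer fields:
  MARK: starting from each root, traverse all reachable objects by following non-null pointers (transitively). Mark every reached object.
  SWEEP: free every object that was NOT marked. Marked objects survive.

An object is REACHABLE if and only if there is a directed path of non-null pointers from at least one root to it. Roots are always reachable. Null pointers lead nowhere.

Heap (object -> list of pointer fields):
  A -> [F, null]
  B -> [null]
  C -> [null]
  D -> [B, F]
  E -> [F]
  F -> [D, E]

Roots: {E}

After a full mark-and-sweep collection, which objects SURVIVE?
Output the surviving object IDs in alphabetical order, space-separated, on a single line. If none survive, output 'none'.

Roots: E
Mark E: refs=F, marked=E
Mark F: refs=D E, marked=E F
Mark D: refs=B F, marked=D E F
Mark B: refs=null, marked=B D E F
Unmarked (collected): A C

Answer: B D E F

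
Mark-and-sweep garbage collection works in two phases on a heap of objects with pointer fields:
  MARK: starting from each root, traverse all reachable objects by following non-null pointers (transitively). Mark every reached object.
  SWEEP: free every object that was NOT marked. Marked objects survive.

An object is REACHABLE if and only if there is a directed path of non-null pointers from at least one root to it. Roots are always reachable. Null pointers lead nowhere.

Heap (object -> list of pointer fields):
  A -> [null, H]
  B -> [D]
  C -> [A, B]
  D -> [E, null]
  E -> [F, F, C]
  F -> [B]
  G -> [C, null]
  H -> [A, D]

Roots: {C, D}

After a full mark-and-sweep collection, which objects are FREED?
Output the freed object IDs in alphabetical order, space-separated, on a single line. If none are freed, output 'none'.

Answer: G

Derivation:
Roots: C D
Mark C: refs=A B, marked=C
Mark D: refs=E null, marked=C D
Mark A: refs=null H, marked=A C D
Mark B: refs=D, marked=A B C D
Mark E: refs=F F C, marked=A B C D E
Mark H: refs=A D, marked=A B C D E H
Mark F: refs=B, marked=A B C D E F H
Unmarked (collected): G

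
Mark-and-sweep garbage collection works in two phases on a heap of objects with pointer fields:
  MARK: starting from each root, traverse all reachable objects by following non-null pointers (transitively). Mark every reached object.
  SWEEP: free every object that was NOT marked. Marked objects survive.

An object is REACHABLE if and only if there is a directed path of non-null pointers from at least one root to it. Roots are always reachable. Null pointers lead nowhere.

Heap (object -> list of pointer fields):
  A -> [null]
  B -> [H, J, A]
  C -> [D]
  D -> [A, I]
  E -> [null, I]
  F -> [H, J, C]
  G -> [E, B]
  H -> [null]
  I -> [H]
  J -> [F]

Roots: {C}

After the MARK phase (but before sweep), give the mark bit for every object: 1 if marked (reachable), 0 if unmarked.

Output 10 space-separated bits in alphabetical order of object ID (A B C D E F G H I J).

Answer: 1 0 1 1 0 0 0 1 1 0

Derivation:
Roots: C
Mark C: refs=D, marked=C
Mark D: refs=A I, marked=C D
Mark A: refs=null, marked=A C D
Mark I: refs=H, marked=A C D I
Mark H: refs=null, marked=A C D H I
Unmarked (collected): B E F G J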